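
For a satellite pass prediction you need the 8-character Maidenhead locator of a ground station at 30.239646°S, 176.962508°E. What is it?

Add 180° to longitude and 90° to latitude: 356.96251, 59.76035.
Field (20°×10°, letters A–R): lon ⌊356.96251/20⌋ = 17 → R; lat ⌊59.76035/10⌋ = 5 → F.
Square (2°×1°, digits 0–9): lon ⌊16.96251/2⌋ = 8; lat ⌊9.76035/1⌋ = 9.
Subsquare (5′×2.5′, letters a–x): lon ⌊0.96251/0.0833333⌋ = 11 → l; lat ⌊0.76035/0.0416667⌋ = 18 → s.
Extended square (30″×15″, digits 0–9): lon ⌊0.04584/0.00833333⌋ = 5; lat ⌊0.01035/0.00416667⌋ = 2.

RF89ls52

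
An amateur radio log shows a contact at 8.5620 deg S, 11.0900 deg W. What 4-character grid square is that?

II41

Add 180° to longitude and 90° to latitude: 168.91, 81.44.
Field (20°×10°, letters A–R): 168.91/20 → 8 → I, 81.44/10 → 8 → I; chars II.
Square (2°×1°, digits 0–9): 8.91/2 → 4, 1.44/1 → 1; chars 41.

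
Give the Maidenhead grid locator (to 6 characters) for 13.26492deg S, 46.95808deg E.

LH36lr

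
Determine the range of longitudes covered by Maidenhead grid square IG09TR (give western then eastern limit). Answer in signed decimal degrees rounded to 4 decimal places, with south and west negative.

-18.4167, -18.3333

Field I=8, G=6: +8·20° lon, +6·10° lat → SW at lon -20°, lat -30°.
Square 0, 9: +0·2° lon, +9·1° lat → SW at lon -20°, lat -21°.
Subsquare t=19, r=17: +19·0.0833333° lon, +17·0.0416667° lat → SW at lon -18.4167°, lat -20.2917°.
Cell spans 0.0833333° lon × 0.0416667° lat.
west -18.4167, east -18.3333.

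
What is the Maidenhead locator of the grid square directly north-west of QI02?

PI93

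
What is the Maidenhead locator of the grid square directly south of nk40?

Latitude square 0; −1 → -1, wraps to 9, carry into field.
Latitude field K = 10; −1 → 9 = J.
The longitude characters are unchanged.

NJ49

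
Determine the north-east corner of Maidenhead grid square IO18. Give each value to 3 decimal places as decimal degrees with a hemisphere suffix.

59.000° N, 16.000° W

Field I=8, O=14: +8·20° lon, +14·10° lat → SW at lon -20°, lat 50°.
Square 1, 8: +1·2° lon, +8·1° lat → SW at lon -18°, lat 58°.
Cell spans 2° lon × 1° lat. NE corner is SW corner plus one full cell.
latitude 59.000° N, longitude 16.000° W.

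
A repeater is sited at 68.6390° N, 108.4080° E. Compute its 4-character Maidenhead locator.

OP48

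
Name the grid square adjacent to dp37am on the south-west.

DP27xl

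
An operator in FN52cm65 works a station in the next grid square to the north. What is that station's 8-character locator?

Latitude extended square 5; +1 → 6.
The longitude characters are unchanged.

FN52cm66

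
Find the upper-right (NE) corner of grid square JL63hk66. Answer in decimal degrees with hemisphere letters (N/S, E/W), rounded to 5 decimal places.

23.44583° N, 12.64167° E

Field J=9, L=11: +9·20° lon, +11·10° lat → SW at lon 0°, lat 20°.
Square 6, 3: +6·2° lon, +3·1° lat → SW at lon 12°, lat 23°.
Subsquare h=7, k=10: +7·0.0833333° lon, +10·0.0416667° lat → SW at lon 12.5833°, lat 23.4167°.
Extended square 6, 6: +6·0.00833333° lon, +6·0.00416667° lat → SW at lon 12.6333°, lat 23.4417°.
Cell spans 0.00833333° lon × 0.00416667° lat. NE corner is SW corner plus one full cell.
latitude 23.44583° N, longitude 12.64167° E.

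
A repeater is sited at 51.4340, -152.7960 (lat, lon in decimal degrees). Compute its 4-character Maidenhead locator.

Shift to the Maidenhead origin (180°W, 90°S): lon 27.20, lat 141.43.
Field (20°×10°, letters A–R): 27.20/20 → 1 → B, 141.43/10 → 14 → O; chars BO.
Square (2°×1°, digits 0–9): 7.20/2 → 3, 1.43/1 → 1; chars 31.

BO31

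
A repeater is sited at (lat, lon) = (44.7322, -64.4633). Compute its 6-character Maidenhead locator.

FN74sr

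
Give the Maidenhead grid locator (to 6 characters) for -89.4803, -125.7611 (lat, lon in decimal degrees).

Offset from 180°W / 90°S: lon 54.2389°, lat 0.5197°.
Field: lon ⌊54.2389/20⌋ = 2 → C; lat ⌊0.5197/10⌋ = 0 → A.
Square: lon ⌊14.2389/2⌋ = 7; lat ⌊0.5197/1⌋ = 0.
Subsquare: lon ⌊0.2389/0.0833333⌋ = 2 → c; lat ⌊0.5197/0.0416667⌋ = 12 → m.

CA70cm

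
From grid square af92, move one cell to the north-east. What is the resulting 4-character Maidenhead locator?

BF03

Longitude square 9; +1 → 10, wraps to 0, carry into field.
Longitude field A = 0; +1 → 1 = B.
Latitude square 2; +1 → 3.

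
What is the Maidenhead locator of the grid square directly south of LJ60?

LI69

Latitude square 0; −1 → -1, wraps to 9, carry into field.
Latitude field J = 9; −1 → 8 = I.
The longitude characters are unchanged.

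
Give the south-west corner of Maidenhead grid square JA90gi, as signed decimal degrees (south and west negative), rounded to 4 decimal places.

Field J=9, A=0: +9·20° lon, +0·10° lat → SW at lon 0°, lat -90°.
Square 9, 0: +9·2° lon, +0·1° lat → SW at lon 18°, lat -90°.
Subsquare g=6, i=8: +6·0.0833333° lon, +8·0.0416667° lat → SW at lon 18.5°, lat -89.6667°.
latitude -89.6667, longitude 18.5000.

-89.6667, 18.5000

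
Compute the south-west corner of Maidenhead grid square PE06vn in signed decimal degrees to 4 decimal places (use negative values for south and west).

-43.4583, 121.7500

Field P=15, E=4: +15·20° lon, +4·10° lat → SW at lon 120°, lat -50°.
Square 0, 6: +0·2° lon, +6·1° lat → SW at lon 120°, lat -44°.
Subsquare v=21, n=13: +21·0.0833333° lon, +13·0.0416667° lat → SW at lon 121.75°, lat -43.4583°.
latitude -43.4583, longitude 121.7500.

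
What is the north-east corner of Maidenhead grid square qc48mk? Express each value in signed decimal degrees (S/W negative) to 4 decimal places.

-61.5417, 149.0833

Field Q=16, C=2: +16·20° lon, +2·10° lat → SW at lon 140°, lat -70°.
Square 4, 8: +4·2° lon, +8·1° lat → SW at lon 148°, lat -62°.
Subsquare m=12, k=10: +12·0.0833333° lon, +10·0.0416667° lat → SW at lon 149°, lat -61.5833°.
Cell spans 0.0833333° lon × 0.0416667° lat. NE corner is SW corner plus one full cell.
latitude -61.5417, longitude 149.0833.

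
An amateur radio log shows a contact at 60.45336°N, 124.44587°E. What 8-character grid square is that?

PP20fk38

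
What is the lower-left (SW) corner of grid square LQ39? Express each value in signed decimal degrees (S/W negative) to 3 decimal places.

79.000, 46.000

Field L=11, Q=16: +11·20° lon, +16·10° lat → SW at lon 40°, lat 70°.
Square 3, 9: +3·2° lon, +9·1° lat → SW at lon 46°, lat 79°.
latitude 79.000, longitude 46.000.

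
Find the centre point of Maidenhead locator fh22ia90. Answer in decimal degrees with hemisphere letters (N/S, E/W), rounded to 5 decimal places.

17.99792° S, 75.25417° W

Field F=5, H=7: +5·20° lon, +7·10° lat → SW at lon -80°, lat -20°.
Square 2, 2: +2·2° lon, +2·1° lat → SW at lon -76°, lat -18°.
Subsquare i=8, a=0: +8·0.0833333° lon, +0·0.0416667° lat → SW at lon -75.3333°, lat -18°.
Extended square 9, 0: +9·0.00833333° lon, +0·0.00416667° lat → SW at lon -75.2583°, lat -18°.
Cell spans 0.00833333° lon × 0.00416667° lat. Centre is SW corner plus half of each.
latitude 17.99792° S, longitude 75.25417° W.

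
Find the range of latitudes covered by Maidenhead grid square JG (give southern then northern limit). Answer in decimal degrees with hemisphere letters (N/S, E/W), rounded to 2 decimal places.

30.00° S, 20.00° S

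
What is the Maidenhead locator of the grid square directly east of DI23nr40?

DI23nr50

Longitude extended square 4; +1 → 5.
The latitude characters are unchanged.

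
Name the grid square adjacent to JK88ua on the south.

Latitude subsquare a = 0; −1 → -1, wraps to 23 = x, carry into square.
Latitude square 8; −1 → 7.
The longitude characters are unchanged.

JK87ux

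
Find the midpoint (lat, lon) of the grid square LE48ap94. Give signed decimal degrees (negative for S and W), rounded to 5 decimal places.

-41.35625, 48.07917

Field L=11, E=4: +11·20° lon, +4·10° lat → SW at lon 40°, lat -50°.
Square 4, 8: +4·2° lon, +8·1° lat → SW at lon 48°, lat -42°.
Subsquare a=0, p=15: +0·0.0833333° lon, +15·0.0416667° lat → SW at lon 48°, lat -41.375°.
Extended square 9, 4: +9·0.00833333° lon, +4·0.00416667° lat → SW at lon 48.075°, lat -41.3583°.
Cell spans 0.00833333° lon × 0.00416667° lat. Centre is SW corner plus half of each.
latitude -41.35625, longitude 48.07917.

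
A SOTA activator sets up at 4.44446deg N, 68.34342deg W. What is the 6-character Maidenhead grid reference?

FJ54tk

Offset from 180°W / 90°S: lon 111.6566°, lat 94.4445°.
Field (20°×10°, letters A–R): 111.6566/20 → 5 → F, 94.4445/10 → 9 → J; chars FJ.
Square (2°×1°, digits 0–9): 11.6566/2 → 5, 4.4445/1 → 4; chars 54.
Subsquare (5′×2.5′, letters a–x): 1.6566/0.0833333 → 19 → t, 0.4445/0.0416667 → 10 → k; chars tk.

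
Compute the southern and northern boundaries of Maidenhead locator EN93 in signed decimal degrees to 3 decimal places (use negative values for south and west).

43.000, 44.000

Field E=4, N=13: +4·20° lon, +13·10° lat → SW at lon -100°, lat 40°.
Square 9, 3: +9·2° lon, +3·1° lat → SW at lon -82°, lat 43°.
Cell spans 2° lon × 1° lat.
south 43.000, north 44.000.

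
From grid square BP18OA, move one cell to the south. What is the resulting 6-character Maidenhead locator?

BP17ox

Latitude subsquare a = 0; −1 → -1, wraps to 23 = x, carry into square.
Latitude square 8; −1 → 7.
The longitude characters are unchanged.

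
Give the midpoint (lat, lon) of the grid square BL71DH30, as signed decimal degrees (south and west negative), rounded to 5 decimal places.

21.29375, -145.72083

Field B=1, L=11: +1·20° lon, +11·10° lat → SW at lon -160°, lat 20°.
Square 7, 1: +7·2° lon, +1·1° lat → SW at lon -146°, lat 21°.
Subsquare d=3, h=7: +3·0.0833333° lon, +7·0.0416667° lat → SW at lon -145.75°, lat 21.2917°.
Extended square 3, 0: +3·0.00833333° lon, +0·0.00416667° lat → SW at lon -145.725°, lat 21.2917°.
Cell spans 0.00833333° lon × 0.00416667° lat. Centre is SW corner plus half of each.
latitude 21.29375, longitude -145.72083.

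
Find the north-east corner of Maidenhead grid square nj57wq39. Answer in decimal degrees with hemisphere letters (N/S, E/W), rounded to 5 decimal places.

7.70833° N, 91.86667° E

Field N=13, J=9: +13·20° lon, +9·10° lat → SW at lon 80°, lat 0°.
Square 5, 7: +5·2° lon, +7·1° lat → SW at lon 90°, lat 7°.
Subsquare w=22, q=16: +22·0.0833333° lon, +16·0.0416667° lat → SW at lon 91.8333°, lat 7.66667°.
Extended square 3, 9: +3·0.00833333° lon, +9·0.00416667° lat → SW at lon 91.8583°, lat 7.70417°.
Cell spans 0.00833333° lon × 0.00416667° lat. NE corner is SW corner plus one full cell.
latitude 7.70833° N, longitude 91.86667° E.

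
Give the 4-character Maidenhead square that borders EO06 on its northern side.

EO07

Latitude square 6; +1 → 7.
The longitude characters are unchanged.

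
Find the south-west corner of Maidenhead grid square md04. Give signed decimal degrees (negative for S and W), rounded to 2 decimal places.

Field M=12, D=3: +12·20° lon, +3·10° lat → SW at lon 60°, lat -60°.
Square 0, 4: +0·2° lon, +4·1° lat → SW at lon 60°, lat -56°.
latitude -56.00, longitude 60.00.

-56.00, 60.00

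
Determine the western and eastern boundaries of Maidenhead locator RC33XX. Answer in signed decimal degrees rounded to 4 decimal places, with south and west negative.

167.9167, 168.0000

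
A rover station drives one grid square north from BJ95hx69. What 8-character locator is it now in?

Latitude extended square 9; +1 → 10, wraps to 0, carry into subsquare.
Latitude subsquare x = 23; +1 → 24, wraps to 0 = a, carry into square.
Latitude square 5; +1 → 6.
The longitude characters are unchanged.

BJ96ha60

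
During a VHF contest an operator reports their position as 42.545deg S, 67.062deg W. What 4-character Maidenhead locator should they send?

FE67

Add 180° to longitude and 90° to latitude: 112.94, 47.45.
Field: 112.94/20 → 5 → F, 47.45/10 → 4 → E; chars FE.
Square: 12.94/2 → 6, 7.45/1 → 7; chars 67.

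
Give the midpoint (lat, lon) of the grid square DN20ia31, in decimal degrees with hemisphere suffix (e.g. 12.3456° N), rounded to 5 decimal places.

Field D=3, N=13: +3·20° lon, +13·10° lat → SW at lon -120°, lat 40°.
Square 2, 0: +2·2° lon, +0·1° lat → SW at lon -116°, lat 40°.
Subsquare i=8, a=0: +8·0.0833333° lon, +0·0.0416667° lat → SW at lon -115.333°, lat 40°.
Extended square 3, 1: +3·0.00833333° lon, +1·0.00416667° lat → SW at lon -115.308°, lat 40.0042°.
Cell spans 0.00833333° lon × 0.00416667° lat. Centre is SW corner plus half of each.
latitude 40.00625° N, longitude 115.30417° W.

40.00625° N, 115.30417° W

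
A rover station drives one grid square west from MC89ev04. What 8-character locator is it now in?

MC89dv94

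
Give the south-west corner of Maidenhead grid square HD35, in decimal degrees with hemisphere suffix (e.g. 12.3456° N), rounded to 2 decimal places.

Field H=7, D=3: +7·20° lon, +3·10° lat → SW at lon -40°, lat -60°.
Square 3, 5: +3·2° lon, +5·1° lat → SW at lon -34°, lat -55°.
latitude 55.00° S, longitude 34.00° W.

55.00° S, 34.00° W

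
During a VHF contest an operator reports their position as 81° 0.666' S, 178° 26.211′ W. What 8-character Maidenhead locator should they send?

AA08sx77

Add 180° to longitude and 90° to latitude: 1.56315, 8.98890.
Field: 1.56315/20 → 0 → A, 8.98890/10 → 0 → A; chars AA.
Square: 1.56315/2 → 0, 8.98890/1 → 8; chars 08.
Subsquare: 1.56315/0.0833333 → 18 → s, 0.98890/0.0416667 → 23 → x; chars sx.
Extended square: 0.06315/0.00833333 → 7, 0.03057/0.00416667 → 7; chars 77.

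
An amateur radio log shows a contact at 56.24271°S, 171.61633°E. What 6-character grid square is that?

RD53ts

Add 180° to longitude and 90° to latitude: 351.6163, 33.7573.
Field: lon ⌊351.6163/20⌋ = 17 → R; lat ⌊33.7573/10⌋ = 3 → D.
Square: lon ⌊11.6163/2⌋ = 5; lat ⌊3.7573/1⌋ = 3.
Subsquare: lon ⌊1.6163/0.0833333⌋ = 19 → t; lat ⌊0.7573/0.0416667⌋ = 18 → s.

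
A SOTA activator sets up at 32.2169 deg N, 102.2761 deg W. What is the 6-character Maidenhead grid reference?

Offset from 180°W / 90°S: lon 77.7239°, lat 122.2169°.
Field (20°×10°, letters A–R): lon ⌊77.7239/20⌋ = 3 → D; lat ⌊122.2169/10⌋ = 12 → M.
Square (2°×1°, digits 0–9): lon ⌊17.7239/2⌋ = 8; lat ⌊2.2169/1⌋ = 2.
Subsquare (5′×2.5′, letters a–x): lon ⌊1.7239/0.0833333⌋ = 20 → u; lat ⌊0.2169/0.0416667⌋ = 5 → f.

DM82uf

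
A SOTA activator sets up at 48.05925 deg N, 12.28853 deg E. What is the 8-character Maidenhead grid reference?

JN68db44

Add 180° to longitude and 90° to latitude: 192.28853, 138.05925.
Field (20°×10°, letters A–R): lon ⌊192.28853/20⌋ = 9 → J; lat ⌊138.05925/10⌋ = 13 → N.
Square (2°×1°, digits 0–9): lon ⌊12.28853/2⌋ = 6; lat ⌊8.05925/1⌋ = 8.
Subsquare (5′×2.5′, letters a–x): lon ⌊0.28853/0.0833333⌋ = 3 → d; lat ⌊0.05925/0.0416667⌋ = 1 → b.
Extended square (30″×15″, digits 0–9): lon ⌊0.03853/0.00833333⌋ = 4; lat ⌊0.01758/0.00416667⌋ = 4.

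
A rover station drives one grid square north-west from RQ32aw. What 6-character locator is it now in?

RQ22xx

Longitude subsquare a = 0; −1 → -1, wraps to 23 = x, carry into square.
Longitude square 3; −1 → 2.
Latitude subsquare w = 22; +1 → 23 = x.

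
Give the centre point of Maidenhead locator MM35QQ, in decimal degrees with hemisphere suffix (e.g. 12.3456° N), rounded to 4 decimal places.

Field M=12, M=12: +12·20° lon, +12·10° lat → SW at lon 60°, lat 30°.
Square 3, 5: +3·2° lon, +5·1° lat → SW at lon 66°, lat 35°.
Subsquare q=16, q=16: +16·0.0833333° lon, +16·0.0416667° lat → SW at lon 67.3333°, lat 35.6667°.
Cell spans 0.0833333° lon × 0.0416667° lat. Centre is SW corner plus half of each.
latitude 35.6875° N, longitude 67.3750° E.

35.6875° N, 67.3750° E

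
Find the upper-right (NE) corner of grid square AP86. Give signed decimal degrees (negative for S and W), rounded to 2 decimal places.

67.00, -162.00

Field A=0, P=15: +0·20° lon, +15·10° lat → SW at lon -180°, lat 60°.
Square 8, 6: +8·2° lon, +6·1° lat → SW at lon -164°, lat 66°.
Cell spans 2° lon × 1° lat. NE corner is SW corner plus one full cell.
latitude 67.00, longitude -162.00.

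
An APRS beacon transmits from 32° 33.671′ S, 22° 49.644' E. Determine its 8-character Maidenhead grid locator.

KF17jk95

Offset from 180°W / 90°S: lon 202.82740°, lat 57.43882°.
Field (20°×10°, letters A–R): 202.82740/20 → 10 → K, 57.43882/10 → 5 → F; chars KF.
Square (2°×1°, digits 0–9): 2.82740/2 → 1, 7.43882/1 → 7; chars 17.
Subsquare (5′×2.5′, letters a–x): 0.82740/0.0833333 → 9 → j, 0.43882/0.0416667 → 10 → k; chars jk.
Extended square (30″×15″, digits 0–9): 0.07740/0.00833333 → 9, 0.02215/0.00416667 → 5; chars 95.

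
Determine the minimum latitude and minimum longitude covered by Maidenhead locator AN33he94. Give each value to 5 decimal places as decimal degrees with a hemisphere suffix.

43.18333° N, 173.34167° W

Field A=0, N=13: +0·20° lon, +13·10° lat → SW at lon -180°, lat 40°.
Square 3, 3: +3·2° lon, +3·1° lat → SW at lon -174°, lat 43°.
Subsquare h=7, e=4: +7·0.0833333° lon, +4·0.0416667° lat → SW at lon -173.417°, lat 43.1667°.
Extended square 9, 4: +9·0.00833333° lon, +4·0.00416667° lat → SW at lon -173.342°, lat 43.1833°.
latitude 43.18333° N, longitude 173.34167° W.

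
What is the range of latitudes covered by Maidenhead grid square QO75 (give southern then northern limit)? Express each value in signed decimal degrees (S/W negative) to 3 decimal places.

55.000, 56.000

Field Q=16, O=14: +16·20° lon, +14·10° lat → SW at lon 140°, lat 50°.
Square 7, 5: +7·2° lon, +5·1° lat → SW at lon 154°, lat 55°.
Cell spans 2° lon × 1° lat.
south 55.000, north 56.000.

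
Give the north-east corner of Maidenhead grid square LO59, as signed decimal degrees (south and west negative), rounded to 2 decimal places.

60.00, 52.00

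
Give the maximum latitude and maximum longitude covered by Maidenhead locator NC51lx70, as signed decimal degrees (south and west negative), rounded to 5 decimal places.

-68.03750, 90.98333

Field N=13, C=2: +13·20° lon, +2·10° lat → SW at lon 80°, lat -70°.
Square 5, 1: +5·2° lon, +1·1° lat → SW at lon 90°, lat -69°.
Subsquare l=11, x=23: +11·0.0833333° lon, +23·0.0416667° lat → SW at lon 90.9167°, lat -68.0417°.
Extended square 7, 0: +7·0.00833333° lon, +0·0.00416667° lat → SW at lon 90.975°, lat -68.0417°.
Cell spans 0.00833333° lon × 0.00416667° lat. NE corner is SW corner plus one full cell.
latitude -68.03750, longitude 90.98333.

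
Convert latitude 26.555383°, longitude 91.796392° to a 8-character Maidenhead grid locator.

NL56vn53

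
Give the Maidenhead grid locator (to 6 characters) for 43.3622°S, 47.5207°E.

Shift to the Maidenhead origin (180°W, 90°S): lon 227.5207, lat 46.6378.
Field (20°×10°, letters A–R): 227.5207/20 → 11 → L, 46.6378/10 → 4 → E; chars LE.
Square (2°×1°, digits 0–9): 7.5207/2 → 3, 6.6378/1 → 6; chars 36.
Subsquare (5′×2.5′, letters a–x): 1.5207/0.0833333 → 18 → s, 0.6378/0.0416667 → 15 → p; chars sp.

LE36sp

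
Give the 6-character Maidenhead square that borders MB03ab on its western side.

Longitude subsquare a = 0; −1 → -1, wraps to 23 = x, carry into square.
Longitude square 0; −1 → -1, wraps to 9, carry into field.
Longitude field M = 12; −1 → 11 = L.
The latitude characters are unchanged.

LB93xb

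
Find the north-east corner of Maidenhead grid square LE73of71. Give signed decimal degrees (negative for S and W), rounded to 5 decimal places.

Field L=11, E=4: +11·20° lon, +4·10° lat → SW at lon 40°, lat -50°.
Square 7, 3: +7·2° lon, +3·1° lat → SW at lon 54°, lat -47°.
Subsquare o=14, f=5: +14·0.0833333° lon, +5·0.0416667° lat → SW at lon 55.1667°, lat -46.7917°.
Extended square 7, 1: +7·0.00833333° lon, +1·0.00416667° lat → SW at lon 55.225°, lat -46.7875°.
Cell spans 0.00833333° lon × 0.00416667° lat. NE corner is SW corner plus one full cell.
latitude -46.78333, longitude 55.23333.

-46.78333, 55.23333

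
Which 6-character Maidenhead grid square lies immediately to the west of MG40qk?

MG40pk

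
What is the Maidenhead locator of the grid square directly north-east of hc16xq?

HC26ar

Longitude subsquare x = 23; +1 → 24, wraps to 0 = a, carry into square.
Longitude square 1; +1 → 2.
Latitude subsquare q = 16; +1 → 17 = r.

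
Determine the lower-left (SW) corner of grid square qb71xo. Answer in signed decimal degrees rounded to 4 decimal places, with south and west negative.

-78.4167, 155.9167

Field Q=16, B=1: +16·20° lon, +1·10° lat → SW at lon 140°, lat -80°.
Square 7, 1: +7·2° lon, +1·1° lat → SW at lon 154°, lat -79°.
Subsquare x=23, o=14: +23·0.0833333° lon, +14·0.0416667° lat → SW at lon 155.917°, lat -78.4167°.
latitude -78.4167, longitude 155.9167.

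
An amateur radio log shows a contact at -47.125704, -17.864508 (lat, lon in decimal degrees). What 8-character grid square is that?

IE12bu69

Shift to the Maidenhead origin (180°W, 90°S): lon 162.13549, lat 42.87430.
Field: 162.13549/20 → 8 → I, 42.87430/10 → 4 → E; chars IE.
Square: 2.13549/2 → 1, 2.87430/1 → 2; chars 12.
Subsquare: 0.13549/0.0833333 → 1 → b, 0.87430/0.0416667 → 20 → u; chars bu.
Extended square: 0.05216/0.00833333 → 6, 0.04096/0.00416667 → 9; chars 69.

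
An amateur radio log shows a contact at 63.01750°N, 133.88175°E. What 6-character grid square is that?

PP63wa

Offset from 180°W / 90°S: lon 313.8818°, lat 153.0175°.
Field (20°×10°, letters A–R): 313.8818/20 → 15 → P, 153.0175/10 → 15 → P; chars PP.
Square (2°×1°, digits 0–9): 13.8818/2 → 6, 3.0175/1 → 3; chars 63.
Subsquare (5′×2.5′, letters a–x): 1.8818/0.0833333 → 22 → w, 0.0175/0.0416667 → 0 → a; chars wa.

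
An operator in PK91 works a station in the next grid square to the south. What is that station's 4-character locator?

PK90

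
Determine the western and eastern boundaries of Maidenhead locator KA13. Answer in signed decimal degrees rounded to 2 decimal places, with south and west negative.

Field K=10, A=0: +10·20° lon, +0·10° lat → SW at lon 20°, lat -90°.
Square 1, 3: +1·2° lon, +3·1° lat → SW at lon 22°, lat -87°.
Cell spans 2° lon × 1° lat.
west 22.00, east 24.00.

22.00, 24.00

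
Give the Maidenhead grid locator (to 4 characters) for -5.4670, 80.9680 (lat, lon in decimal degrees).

Add 180° to longitude and 90° to latitude: 260.97, 84.53.
Field (20°×10°, letters A–R): 260.97/20 → 13 → N, 84.53/10 → 8 → I; chars NI.
Square (2°×1°, digits 0–9): 0.97/2 → 0, 4.53/1 → 4; chars 04.

NI04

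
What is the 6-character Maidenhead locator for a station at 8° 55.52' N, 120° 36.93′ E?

PJ08hw

Offset from 180°W / 90°S: lon 300.6155°, lat 98.9253°.
Field (20°×10°, letters A–R): lon ⌊300.6155/20⌋ = 15 → P; lat ⌊98.9253/10⌋ = 9 → J.
Square (2°×1°, digits 0–9): lon ⌊0.6155/2⌋ = 0; lat ⌊8.9253/1⌋ = 8.
Subsquare (5′×2.5′, letters a–x): lon ⌊0.6155/0.0833333⌋ = 7 → h; lat ⌊0.9253/0.0416667⌋ = 22 → w.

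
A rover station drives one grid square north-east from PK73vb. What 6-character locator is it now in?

Longitude subsquare v = 21; +1 → 22 = w.
Latitude subsquare b = 1; +1 → 2 = c.

PK73wc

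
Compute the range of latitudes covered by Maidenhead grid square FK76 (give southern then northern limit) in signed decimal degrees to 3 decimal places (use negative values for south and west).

16.000, 17.000

Field F=5, K=10: +5·20° lon, +10·10° lat → SW at lon -80°, lat 10°.
Square 7, 6: +7·2° lon, +6·1° lat → SW at lon -66°, lat 16°.
Cell spans 2° lon × 1° lat.
south 16.000, north 17.000.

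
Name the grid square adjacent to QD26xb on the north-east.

QD36ac

Longitude subsquare x = 23; +1 → 24, wraps to 0 = a, carry into square.
Longitude square 2; +1 → 3.
Latitude subsquare b = 1; +1 → 2 = c.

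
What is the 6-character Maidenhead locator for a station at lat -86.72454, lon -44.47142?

GA73sg

Offset from 180°W / 90°S: lon 135.5286°, lat 3.2755°.
Field: 135.5286/20 → 6 → G, 3.2755/10 → 0 → A; chars GA.
Square: 15.5286/2 → 7, 3.2755/1 → 3; chars 73.
Subsquare: 1.5286/0.0833333 → 18 → s, 0.2755/0.0416667 → 6 → g; chars sg.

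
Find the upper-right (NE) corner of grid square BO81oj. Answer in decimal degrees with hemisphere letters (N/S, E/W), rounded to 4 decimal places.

Field B=1, O=14: +1·20° lon, +14·10° lat → SW at lon -160°, lat 50°.
Square 8, 1: +8·2° lon, +1·1° lat → SW at lon -144°, lat 51°.
Subsquare o=14, j=9: +14·0.0833333° lon, +9·0.0416667° lat → SW at lon -142.833°, lat 51.375°.
Cell spans 0.0833333° lon × 0.0416667° lat. NE corner is SW corner plus one full cell.
latitude 51.4167° N, longitude 142.7500° W.

51.4167° N, 142.7500° W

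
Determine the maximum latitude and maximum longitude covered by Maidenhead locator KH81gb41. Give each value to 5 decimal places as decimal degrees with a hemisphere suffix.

18.95000° S, 36.54167° E

Field K=10, H=7: +10·20° lon, +7·10° lat → SW at lon 20°, lat -20°.
Square 8, 1: +8·2° lon, +1·1° lat → SW at lon 36°, lat -19°.
Subsquare g=6, b=1: +6·0.0833333° lon, +1·0.0416667° lat → SW at lon 36.5°, lat -18.9583°.
Extended square 4, 1: +4·0.00833333° lon, +1·0.00416667° lat → SW at lon 36.5333°, lat -18.9542°.
Cell spans 0.00833333° lon × 0.00416667° lat. NE corner is SW corner plus one full cell.
latitude 18.95000° S, longitude 36.54167° E.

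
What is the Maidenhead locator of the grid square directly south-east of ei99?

FI08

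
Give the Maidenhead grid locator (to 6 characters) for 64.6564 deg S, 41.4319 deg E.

Offset from 180°W / 90°S: lon 221.4319°, lat 25.3436°.
Field: 221.4319/20 → 11 → L, 25.3436/10 → 2 → C; chars LC.
Square: 1.4319/2 → 0, 5.3436/1 → 5; chars 05.
Subsquare: 1.4319/0.0833333 → 17 → r, 0.3436/0.0416667 → 8 → i; chars ri.

LC05ri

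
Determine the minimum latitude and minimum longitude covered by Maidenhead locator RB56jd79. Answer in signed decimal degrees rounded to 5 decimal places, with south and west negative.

-73.83750, 170.80833

Field R=17, B=1: +17·20° lon, +1·10° lat → SW at lon 160°, lat -80°.
Square 5, 6: +5·2° lon, +6·1° lat → SW at lon 170°, lat -74°.
Subsquare j=9, d=3: +9·0.0833333° lon, +3·0.0416667° lat → SW at lon 170.75°, lat -73.875°.
Extended square 7, 9: +7·0.00833333° lon, +9·0.00416667° lat → SW at lon 170.808°, lat -73.8375°.
latitude -73.83750, longitude 170.80833.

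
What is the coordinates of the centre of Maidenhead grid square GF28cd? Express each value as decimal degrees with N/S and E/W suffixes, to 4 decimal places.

31.8542° S, 55.7917° W

Field G=6, F=5: +6·20° lon, +5·10° lat → SW at lon -60°, lat -40°.
Square 2, 8: +2·2° lon, +8·1° lat → SW at lon -56°, lat -32°.
Subsquare c=2, d=3: +2·0.0833333° lon, +3·0.0416667° lat → SW at lon -55.8333°, lat -31.875°.
Cell spans 0.0833333° lon × 0.0416667° lat. Centre is SW corner plus half of each.
latitude 31.8542° S, longitude 55.7917° W.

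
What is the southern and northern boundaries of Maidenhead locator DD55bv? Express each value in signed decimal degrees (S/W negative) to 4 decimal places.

-54.1250, -54.0833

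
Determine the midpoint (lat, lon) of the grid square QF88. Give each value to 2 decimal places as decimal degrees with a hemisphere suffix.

31.50° S, 157.00° E

Field Q=16, F=5: +16·20° lon, +5·10° lat → SW at lon 140°, lat -40°.
Square 8, 8: +8·2° lon, +8·1° lat → SW at lon 156°, lat -32°.
Cell spans 2° lon × 1° lat. Centre is SW corner plus half of each.
latitude 31.50° S, longitude 157.00° E.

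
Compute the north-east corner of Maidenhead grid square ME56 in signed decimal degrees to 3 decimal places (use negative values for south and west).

Field M=12, E=4: +12·20° lon, +4·10° lat → SW at lon 60°, lat -50°.
Square 5, 6: +5·2° lon, +6·1° lat → SW at lon 70°, lat -44°.
Cell spans 2° lon × 1° lat. NE corner is SW corner plus one full cell.
latitude -43.000, longitude 72.000.

-43.000, 72.000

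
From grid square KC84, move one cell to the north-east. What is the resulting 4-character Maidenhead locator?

Longitude square 8; +1 → 9.
Latitude square 4; +1 → 5.

KC95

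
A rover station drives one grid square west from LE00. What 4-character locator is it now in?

Longitude square 0; −1 → -1, wraps to 9, carry into field.
Longitude field L = 11; −1 → 10 = K.
The latitude characters are unchanged.

KE90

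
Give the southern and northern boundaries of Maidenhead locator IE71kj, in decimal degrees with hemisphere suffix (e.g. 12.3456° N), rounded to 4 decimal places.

48.6250° S, 48.5833° S

Field I=8, E=4: +8·20° lon, +4·10° lat → SW at lon -20°, lat -50°.
Square 7, 1: +7·2° lon, +1·1° lat → SW at lon -6°, lat -49°.
Subsquare k=10, j=9: +10·0.0833333° lon, +9·0.0416667° lat → SW at lon -5.16667°, lat -48.625°.
Cell spans 0.0833333° lon × 0.0416667° lat.
south 48.6250° S, north 48.5833° S.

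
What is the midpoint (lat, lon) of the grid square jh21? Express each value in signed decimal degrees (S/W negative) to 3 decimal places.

Field J=9, H=7: +9·20° lon, +7·10° lat → SW at lon 0°, lat -20°.
Square 2, 1: +2·2° lon, +1·1° lat → SW at lon 4°, lat -19°.
Cell spans 2° lon × 1° lat. Centre is SW corner plus half of each.
latitude -18.500, longitude 5.000.

-18.500, 5.000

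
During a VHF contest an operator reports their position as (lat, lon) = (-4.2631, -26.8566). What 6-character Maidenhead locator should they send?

Shift to the Maidenhead origin (180°W, 90°S): lon 153.1434, lat 85.7369.
Field: 153.1434/20 → 7 → H, 85.7369/10 → 8 → I; chars HI.
Square: 13.1434/2 → 6, 5.7369/1 → 5; chars 65.
Subsquare: 1.1434/0.0833333 → 13 → n, 0.7369/0.0416667 → 17 → r; chars nr.

HI65nr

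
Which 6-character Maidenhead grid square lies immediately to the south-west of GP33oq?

GP33np

Longitude subsquare o = 14; −1 → 13 = n.
Latitude subsquare q = 16; −1 → 15 = p.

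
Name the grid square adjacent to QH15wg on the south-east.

QH15xf

Longitude subsquare w = 22; +1 → 23 = x.
Latitude subsquare g = 6; −1 → 5 = f.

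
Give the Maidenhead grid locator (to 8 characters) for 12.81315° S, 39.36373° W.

HH07he64

Shift to the Maidenhead origin (180°W, 90°S): lon 140.63627, lat 77.18685.
Field (20°×10°, letters A–R): 140.63627/20 → 7 → H, 77.18685/10 → 7 → H; chars HH.
Square (2°×1°, digits 0–9): 0.63627/2 → 0, 7.18685/1 → 7; chars 07.
Subsquare (5′×2.5′, letters a–x): 0.63627/0.0833333 → 7 → h, 0.18685/0.0416667 → 4 → e; chars he.
Extended square (30″×15″, digits 0–9): 0.05294/0.00833333 → 6, 0.02018/0.00416667 → 4; chars 64.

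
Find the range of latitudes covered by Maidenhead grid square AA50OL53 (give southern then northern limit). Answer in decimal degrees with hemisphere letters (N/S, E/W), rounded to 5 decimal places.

89.52917° S, 89.52500° S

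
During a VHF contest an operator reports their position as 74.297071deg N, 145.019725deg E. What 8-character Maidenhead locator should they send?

QQ24mh21

Offset from 180°W / 90°S: lon 325.01972°, lat 164.29707°.
Field (20°×10°, letters A–R): lon ⌊325.01972/20⌋ = 16 → Q; lat ⌊164.29707/10⌋ = 16 → Q.
Square (2°×1°, digits 0–9): lon ⌊5.01972/2⌋ = 2; lat ⌊4.29707/1⌋ = 4.
Subsquare (5′×2.5′, letters a–x): lon ⌊1.01972/0.0833333⌋ = 12 → m; lat ⌊0.29707/0.0416667⌋ = 7 → h.
Extended square (30″×15″, digits 0–9): lon ⌊0.01972/0.00833333⌋ = 2; lat ⌊0.00540/0.00416667⌋ = 1.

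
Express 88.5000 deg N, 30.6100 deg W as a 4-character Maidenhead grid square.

Shift to the Maidenhead origin (180°W, 90°S): lon 149.39, lat 178.50.
Field: 149.39/20 → 7 → H, 178.50/10 → 17 → R; chars HR.
Square: 9.39/2 → 4, 8.50/1 → 8; chars 48.

HR48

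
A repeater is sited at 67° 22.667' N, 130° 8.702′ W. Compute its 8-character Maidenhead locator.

Add 180° to longitude and 90° to latitude: 49.85497, 157.37778.
Field: 49.85497/20 → 2 → C, 157.37778/10 → 15 → P; chars CP.
Square: 9.85497/2 → 4, 7.37778/1 → 7; chars 47.
Subsquare: 1.85497/0.0833333 → 22 → w, 0.37778/0.0416667 → 9 → j; chars wj.
Extended square: 0.02163/0.00833333 → 2, 0.00278/0.00416667 → 0; chars 20.

CP47wj20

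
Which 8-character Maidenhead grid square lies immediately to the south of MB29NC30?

MB29nb39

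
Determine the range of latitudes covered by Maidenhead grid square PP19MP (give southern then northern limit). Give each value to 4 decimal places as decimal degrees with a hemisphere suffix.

Field P=15, P=15: +15·20° lon, +15·10° lat → SW at lon 120°, lat 60°.
Square 1, 9: +1·2° lon, +9·1° lat → SW at lon 122°, lat 69°.
Subsquare m=12, p=15: +12·0.0833333° lon, +15·0.0416667° lat → SW at lon 123°, lat 69.625°.
Cell spans 0.0833333° lon × 0.0416667° lat.
south 69.6250° N, north 69.6667° N.

69.6250° N, 69.6667° N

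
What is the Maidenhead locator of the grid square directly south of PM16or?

Latitude subsquare r = 17; −1 → 16 = q.
The longitude characters are unchanged.

PM16oq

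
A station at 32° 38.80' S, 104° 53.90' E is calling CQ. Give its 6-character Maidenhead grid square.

OF27ki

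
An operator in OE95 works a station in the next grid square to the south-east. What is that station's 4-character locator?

PE04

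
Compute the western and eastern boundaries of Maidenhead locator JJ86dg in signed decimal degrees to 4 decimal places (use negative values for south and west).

Field J=9, J=9: +9·20° lon, +9·10° lat → SW at lon 0°, lat 0°.
Square 8, 6: +8·2° lon, +6·1° lat → SW at lon 16°, lat 6°.
Subsquare d=3, g=6: +3·0.0833333° lon, +6·0.0416667° lat → SW at lon 16.25°, lat 6.25°.
Cell spans 0.0833333° lon × 0.0416667° lat.
west 16.2500, east 16.3333.

16.2500, 16.3333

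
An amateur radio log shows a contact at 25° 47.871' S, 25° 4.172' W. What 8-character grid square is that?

Offset from 180°W / 90°S: lon 154.93047°, lat 64.20215°.
Field: lon ⌊154.93047/20⌋ = 7 → H; lat ⌊64.20215/10⌋ = 6 → G.
Square: lon ⌊14.93047/2⌋ = 7; lat ⌊4.20215/1⌋ = 4.
Subsquare: lon ⌊0.93047/0.0833333⌋ = 11 → l; lat ⌊0.20215/0.0416667⌋ = 4 → e.
Extended square: lon ⌊0.01380/0.00833333⌋ = 1; lat ⌊0.03548/0.00416667⌋ = 8.

HG74le18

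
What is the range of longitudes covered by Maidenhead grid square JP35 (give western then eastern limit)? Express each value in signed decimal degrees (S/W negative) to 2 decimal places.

6.00, 8.00

Field J=9, P=15: +9·20° lon, +15·10° lat → SW at lon 0°, lat 60°.
Square 3, 5: +3·2° lon, +5·1° lat → SW at lon 6°, lat 65°.
Cell spans 2° lon × 1° lat.
west 6.00, east 8.00.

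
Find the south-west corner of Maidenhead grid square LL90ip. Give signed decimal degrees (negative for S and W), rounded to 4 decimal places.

20.6250, 58.6667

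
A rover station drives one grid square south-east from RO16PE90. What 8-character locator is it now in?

RO16qd09

Longitude extended square 9; +1 → 10, wraps to 0, carry into subsquare.
Longitude subsquare p = 15; +1 → 16 = q.
Latitude extended square 0; −1 → -1, wraps to 9, carry into subsquare.
Latitude subsquare e = 4; −1 → 3 = d.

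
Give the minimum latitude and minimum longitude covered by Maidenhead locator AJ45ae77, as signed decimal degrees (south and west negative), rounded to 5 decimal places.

Field A=0, J=9: +0·20° lon, +9·10° lat → SW at lon -180°, lat 0°.
Square 4, 5: +4·2° lon, +5·1° lat → SW at lon -172°, lat 5°.
Subsquare a=0, e=4: +0·0.0833333° lon, +4·0.0416667° lat → SW at lon -172°, lat 5.16667°.
Extended square 7, 7: +7·0.00833333° lon, +7·0.00416667° lat → SW at lon -171.942°, lat 5.19583°.
latitude 5.19583, longitude -171.94167.

5.19583, -171.94167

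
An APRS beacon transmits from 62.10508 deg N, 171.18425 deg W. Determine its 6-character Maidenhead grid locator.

Shift to the Maidenhead origin (180°W, 90°S): lon 8.8158, lat 152.1051.
Field: lon ⌊8.8158/20⌋ = 0 → A; lat ⌊152.1051/10⌋ = 15 → P.
Square: lon ⌊8.8158/2⌋ = 4; lat ⌊2.1051/1⌋ = 2.
Subsquare: lon ⌊0.8158/0.0833333⌋ = 9 → j; lat ⌊0.1051/0.0416667⌋ = 2 → c.

AP42jc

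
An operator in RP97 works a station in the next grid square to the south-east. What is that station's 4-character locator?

Longitude square 9; +1 → 10, wraps to 0, carry into field.
Longitude field R = 17; +1 → 18, wraps to 0 = A, wrapping around the antimeridian.
Latitude square 7; −1 → 6.

AP06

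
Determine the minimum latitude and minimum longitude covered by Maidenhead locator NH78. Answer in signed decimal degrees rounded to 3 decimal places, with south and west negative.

-12.000, 94.000

Field N=13, H=7: +13·20° lon, +7·10° lat → SW at lon 80°, lat -20°.
Square 7, 8: +7·2° lon, +8·1° lat → SW at lon 94°, lat -12°.
latitude -12.000, longitude 94.000.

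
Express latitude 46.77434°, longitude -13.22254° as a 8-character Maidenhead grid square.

IN36js35

Shift to the Maidenhead origin (180°W, 90°S): lon 166.77746, lat 136.77434.
Field: lon ⌊166.77746/20⌋ = 8 → I; lat ⌊136.77434/10⌋ = 13 → N.
Square: lon ⌊6.77746/2⌋ = 3; lat ⌊6.77434/1⌋ = 6.
Subsquare: lon ⌊0.77746/0.0833333⌋ = 9 → j; lat ⌊0.77434/0.0416667⌋ = 18 → s.
Extended square: lon ⌊0.02746/0.00833333⌋ = 3; lat ⌊0.02434/0.00416667⌋ = 5.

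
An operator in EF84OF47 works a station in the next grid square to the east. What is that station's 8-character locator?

Longitude extended square 4; +1 → 5.
The latitude characters are unchanged.

EF84of57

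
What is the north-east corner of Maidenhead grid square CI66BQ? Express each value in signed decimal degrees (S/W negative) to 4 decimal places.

Field C=2, I=8: +2·20° lon, +8·10° lat → SW at lon -140°, lat -10°.
Square 6, 6: +6·2° lon, +6·1° lat → SW at lon -128°, lat -4°.
Subsquare b=1, q=16: +1·0.0833333° lon, +16·0.0416667° lat → SW at lon -127.917°, lat -3.33333°.
Cell spans 0.0833333° lon × 0.0416667° lat. NE corner is SW corner plus one full cell.
latitude -3.2917, longitude -127.8333.

-3.2917, -127.8333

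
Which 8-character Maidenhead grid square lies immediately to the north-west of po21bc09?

PO21ad90

Longitude extended square 0; −1 → -1, wraps to 9, carry into subsquare.
Longitude subsquare b = 1; −1 → 0 = a.
Latitude extended square 9; +1 → 10, wraps to 0, carry into subsquare.
Latitude subsquare c = 2; +1 → 3 = d.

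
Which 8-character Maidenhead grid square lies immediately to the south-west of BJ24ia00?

BJ23hx99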